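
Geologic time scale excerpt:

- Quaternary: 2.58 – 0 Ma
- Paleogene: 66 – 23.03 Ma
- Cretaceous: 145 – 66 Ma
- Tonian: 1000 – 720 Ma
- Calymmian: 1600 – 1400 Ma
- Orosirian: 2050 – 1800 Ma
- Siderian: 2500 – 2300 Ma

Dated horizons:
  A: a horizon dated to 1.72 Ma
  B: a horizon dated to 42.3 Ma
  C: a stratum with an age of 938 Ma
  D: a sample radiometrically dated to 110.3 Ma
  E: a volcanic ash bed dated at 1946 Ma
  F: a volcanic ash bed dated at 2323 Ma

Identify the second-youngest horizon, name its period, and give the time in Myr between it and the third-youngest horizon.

B, in the Paleogene; 68 million years to D

Sorted youngest-first by Ma: A (1.72), B (42.3), D (110.3), C (938), E (1946), F (2323).
The second youngest is B at 42.3 Ma, which lies in 66–23.03 Ma: the Paleogene.
The third youngest is D at 110.3 Ma; separation = |42.3 − 110.3| = 68 Myr.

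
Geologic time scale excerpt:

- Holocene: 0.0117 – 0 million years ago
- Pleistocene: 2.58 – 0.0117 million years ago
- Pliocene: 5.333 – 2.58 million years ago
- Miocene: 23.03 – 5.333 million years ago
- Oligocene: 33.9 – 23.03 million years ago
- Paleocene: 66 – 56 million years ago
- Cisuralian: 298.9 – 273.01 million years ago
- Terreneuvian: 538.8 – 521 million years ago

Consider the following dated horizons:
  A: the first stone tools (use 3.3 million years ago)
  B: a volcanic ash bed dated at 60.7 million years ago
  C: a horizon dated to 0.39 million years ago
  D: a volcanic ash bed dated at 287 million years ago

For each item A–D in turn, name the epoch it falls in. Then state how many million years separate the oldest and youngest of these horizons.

A — Pliocene; B — Paleocene; C — Pleistocene; D — Cisuralian; span 286.61 million years

Match each age against the start–end ranges in the excerpt: A = 3.3 Ma → Pliocene (5.333–2.58); B = 60.7 Ma → Paleocene (66–56); C = 0.39 Ma → Pleistocene (2.58–0.0117); D = 287 Ma → Cisuralian (298.9–273.01).
The largest age is 287 Ma and the smallest is 0.39 Ma; their difference is 286.61 Myr.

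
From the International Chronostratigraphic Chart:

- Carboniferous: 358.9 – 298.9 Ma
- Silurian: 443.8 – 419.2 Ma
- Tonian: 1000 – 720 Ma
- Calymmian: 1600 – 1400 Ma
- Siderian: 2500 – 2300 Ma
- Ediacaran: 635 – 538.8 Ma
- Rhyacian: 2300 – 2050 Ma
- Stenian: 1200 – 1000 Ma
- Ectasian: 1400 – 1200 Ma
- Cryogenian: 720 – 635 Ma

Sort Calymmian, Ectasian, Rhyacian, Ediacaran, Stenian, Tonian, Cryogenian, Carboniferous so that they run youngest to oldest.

Carboniferous → Ediacaran → Cryogenian → Tonian → Stenian → Ectasian → Calymmian → Rhyacian

The oldest of these is Rhyacian (starts 2300 Ma) and the youngest is Carboniferous (ends 298.9 Ma).
In between, by decreasing start age: Calymmian (1600), Ectasian (1400), Stenian (1200), Tonian (1000), Cryogenian (720), Ediacaran (635).
Listing youngest first means reversing that sequence.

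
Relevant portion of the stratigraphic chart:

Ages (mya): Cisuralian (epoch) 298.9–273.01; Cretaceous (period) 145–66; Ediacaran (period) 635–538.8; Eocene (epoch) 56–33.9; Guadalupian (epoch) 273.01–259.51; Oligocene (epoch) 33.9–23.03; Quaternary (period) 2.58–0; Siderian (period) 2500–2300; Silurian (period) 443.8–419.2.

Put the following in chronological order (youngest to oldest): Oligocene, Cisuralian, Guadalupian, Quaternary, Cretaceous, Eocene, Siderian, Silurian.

Sorting by start age (ascending Ma, since larger Ma = older): Quaternary began 2.58, Oligocene began 33.9, Eocene began 56, Cretaceous began 145, Guadalupian began 273.01, Cisuralian began 298.9, Silurian began 443.8, Siderian began 2500.

Quaternary, Oligocene, Eocene, Cretaceous, Guadalupian, Cisuralian, Silurian, Siderian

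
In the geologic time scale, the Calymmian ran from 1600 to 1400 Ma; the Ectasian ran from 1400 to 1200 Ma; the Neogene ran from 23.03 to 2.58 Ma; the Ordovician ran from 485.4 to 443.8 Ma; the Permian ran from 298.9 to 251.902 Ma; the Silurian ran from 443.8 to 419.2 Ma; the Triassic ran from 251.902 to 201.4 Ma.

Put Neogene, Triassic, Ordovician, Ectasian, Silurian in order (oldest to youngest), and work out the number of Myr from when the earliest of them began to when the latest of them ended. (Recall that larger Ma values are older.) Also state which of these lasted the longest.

Start ages (Ma): Ectasian 1400, Ordovician 485.4, Silurian 443.8, Triassic 251.902, Neogene 23.03.
Ordered oldest to youngest: Ectasian, Ordovician, Silurian, Triassic, Neogene.
Span = 1400 − 2.58 = 1397.42 Myr.
Durations: Ectasian 200, Triassic 50.502, Ordovician 41.6, Neogene 20.45, Silurian 24.6 → longest is Ectasian (200 Myr).

Ectasian, Ordovician, Silurian, Triassic, Neogene; total span 1397.42 Myr; longest is Ectasian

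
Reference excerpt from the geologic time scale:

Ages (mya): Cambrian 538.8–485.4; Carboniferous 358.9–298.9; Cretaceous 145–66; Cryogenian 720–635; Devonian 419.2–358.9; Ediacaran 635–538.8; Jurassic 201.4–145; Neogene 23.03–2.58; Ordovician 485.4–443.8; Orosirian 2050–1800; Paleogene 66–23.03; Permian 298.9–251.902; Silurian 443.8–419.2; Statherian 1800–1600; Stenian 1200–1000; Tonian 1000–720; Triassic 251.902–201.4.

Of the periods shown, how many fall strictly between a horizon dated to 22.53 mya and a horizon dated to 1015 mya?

13

The older date is 1015 Ma and the younger is 22.53 Ma.
Periods with start < 1015 and end > 22.53 Ma: Tonian (1000–720), Cryogenian (720–635), Ediacaran (635–538.8), Cambrian (538.8–485.4), Ordovician (485.4–443.8), Silurian (443.8–419.2), Devonian (419.2–358.9), Carboniferous (358.9–298.9), Permian (298.9–251.902), Triassic (251.902–201.4), Jurassic (201.4–145), Cretaceous (145–66), Paleogene (66–23.03).
That is 13 complete periods.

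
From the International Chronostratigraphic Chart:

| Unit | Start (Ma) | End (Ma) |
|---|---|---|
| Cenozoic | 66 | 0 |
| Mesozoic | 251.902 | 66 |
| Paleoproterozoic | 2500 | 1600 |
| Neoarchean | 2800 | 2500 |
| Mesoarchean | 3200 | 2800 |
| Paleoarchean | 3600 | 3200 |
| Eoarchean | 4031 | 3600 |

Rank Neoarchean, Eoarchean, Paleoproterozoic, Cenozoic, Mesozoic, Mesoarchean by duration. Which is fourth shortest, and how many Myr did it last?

Mesoarchean, 400 million years

Durations: Neoarchean 300; Eoarchean 431; Paleoproterozoic 900; Cenozoic 66; Mesozoic 185.902; Mesoarchean 400 Myr.
Sorted shortest-first: Cenozoic (66), Mesozoic (185.902), Neoarchean (300), Mesoarchean (400), Eoarchean (431), Paleoproterozoic (900).
The fourth shortest is Mesoarchean at 400 Myr.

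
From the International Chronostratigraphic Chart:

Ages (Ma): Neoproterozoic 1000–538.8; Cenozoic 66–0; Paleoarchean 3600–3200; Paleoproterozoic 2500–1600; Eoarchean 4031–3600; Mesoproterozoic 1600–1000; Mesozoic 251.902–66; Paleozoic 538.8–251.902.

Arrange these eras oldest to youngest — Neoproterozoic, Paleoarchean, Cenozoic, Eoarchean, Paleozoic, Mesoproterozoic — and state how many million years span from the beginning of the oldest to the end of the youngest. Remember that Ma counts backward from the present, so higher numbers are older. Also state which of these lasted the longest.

Eoarchean, Paleoarchean, Mesoproterozoic, Neoproterozoic, Paleozoic, Cenozoic; total span 4031 Myr; longest is Mesoproterozoic

From the excerpt: Neoproterozoic 1000–538.8; Paleoarchean 3600–3200; Cenozoic 66–0; Eoarchean 4031–3600; Paleozoic 538.8–251.902; Mesoproterozoic 1600–1000 (Ma).
Larger Ma is earlier, so the oldest is Eoarchean and the youngest is Cenozoic; oldest to youngest: Eoarchean, Paleoarchean, Mesoproterozoic, Neoproterozoic, Paleozoic, Cenozoic.
Oldest start 4031 minus youngest end 0 gives 4031 Myr overall.
Individual lengths (start − end): Cenozoic 66; Paleoarchean 400; Neoproterozoic 461.2; Eoarchean 431; Mesoproterozoic 600; Paleozoic 286.898. The largest is Mesoproterozoic at 600 Myr.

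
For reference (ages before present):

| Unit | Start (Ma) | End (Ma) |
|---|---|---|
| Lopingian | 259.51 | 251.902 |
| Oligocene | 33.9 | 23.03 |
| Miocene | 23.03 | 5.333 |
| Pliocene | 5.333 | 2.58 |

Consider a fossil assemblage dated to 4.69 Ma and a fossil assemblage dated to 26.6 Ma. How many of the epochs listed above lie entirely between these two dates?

26.6 Ma sits inside the Oligocene (33.9–23.03) and 4.69 Ma inside the Pliocene (5.333–2.58); neither of those is wholly between the two dates.
The listed epochs lying completely between them are Miocene — 1 in all.

1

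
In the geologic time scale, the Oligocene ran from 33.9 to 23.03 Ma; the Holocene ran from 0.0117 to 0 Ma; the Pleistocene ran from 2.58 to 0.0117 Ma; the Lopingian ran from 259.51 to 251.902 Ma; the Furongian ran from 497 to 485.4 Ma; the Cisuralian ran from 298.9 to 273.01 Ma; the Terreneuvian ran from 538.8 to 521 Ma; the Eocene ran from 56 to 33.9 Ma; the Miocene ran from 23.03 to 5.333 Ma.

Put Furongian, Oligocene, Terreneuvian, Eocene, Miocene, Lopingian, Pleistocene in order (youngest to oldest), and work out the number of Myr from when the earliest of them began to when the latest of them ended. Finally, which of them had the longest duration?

From the excerpt: Furongian 497–485.4; Oligocene 33.9–23.03; Terreneuvian 538.8–521; Eocene 56–33.9; Miocene 23.03–5.333; Lopingian 259.51–251.902; Pleistocene 2.58–0.0117 (Ma).
Larger Ma is earlier, so the oldest is Terreneuvian and the youngest is Pleistocene; youngest to oldest: Pleistocene, Miocene, Oligocene, Eocene, Lopingian, Furongian, Terreneuvian.
Oldest start 538.8 minus youngest end 0.0117 gives 538.7883 Myr overall.
Individual lengths (start − end): Pleistocene 2.5683; Oligocene 10.87; Eocene 22.1; Miocene 17.697; Lopingian 7.608; Terreneuvian 17.8; Furongian 11.6. The largest is Eocene at 22.1 Myr.

Pleistocene, Miocene, Oligocene, Eocene, Lopingian, Furongian, Terreneuvian; total span 538.7883 Myr; longest is Eocene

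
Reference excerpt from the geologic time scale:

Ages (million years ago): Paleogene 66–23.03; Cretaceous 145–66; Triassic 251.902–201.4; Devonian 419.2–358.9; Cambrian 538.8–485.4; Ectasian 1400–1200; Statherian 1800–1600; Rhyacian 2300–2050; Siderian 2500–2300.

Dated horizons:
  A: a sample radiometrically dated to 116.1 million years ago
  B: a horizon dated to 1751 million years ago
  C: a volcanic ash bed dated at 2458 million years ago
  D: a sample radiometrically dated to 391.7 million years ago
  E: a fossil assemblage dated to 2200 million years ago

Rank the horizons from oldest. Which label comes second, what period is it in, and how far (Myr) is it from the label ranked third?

Larger Ma means older, so oldest first: C 2458 > E 2200 > B 1751 > D 391.7 > A 116.1.
Counting 2 along gives E (2200 Ma); the excerpt puts that inside the Rhyacian, 2300–2050 Ma.
Next in line is B (1751 Ma), and 2200 − 1751 = 449 Myr.

E, in the Rhyacian; 449 million years to B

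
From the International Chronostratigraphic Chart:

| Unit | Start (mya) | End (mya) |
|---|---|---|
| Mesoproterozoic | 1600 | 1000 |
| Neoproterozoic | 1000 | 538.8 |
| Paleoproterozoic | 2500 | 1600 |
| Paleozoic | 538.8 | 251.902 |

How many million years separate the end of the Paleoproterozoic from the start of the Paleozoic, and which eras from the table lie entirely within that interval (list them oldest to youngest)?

1061.2 million years; Mesoproterozoic, Neoproterozoic

End of Paleoproterozoic = 1600 Ma; start of Paleozoic = 538.8 Ma.
Gap = 1600 − 538.8 = 1061.2 Myr.
Eras wholly inside 1600–538.8 Ma: Mesoproterozoic (1600–1000), Neoproterozoic (1000–538.8).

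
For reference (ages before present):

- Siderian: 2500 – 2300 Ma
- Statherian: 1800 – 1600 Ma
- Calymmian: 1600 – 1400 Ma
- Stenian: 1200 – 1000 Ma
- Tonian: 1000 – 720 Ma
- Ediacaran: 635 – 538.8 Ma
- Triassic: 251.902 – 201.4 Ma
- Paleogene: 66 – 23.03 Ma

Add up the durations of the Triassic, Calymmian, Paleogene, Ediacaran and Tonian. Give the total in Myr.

669.672 million years

Duration is start − end for each: (251.902 − 201.4) + (1600 − 1400) + (66 − 23.03) + (635 − 538.8) + (1000 − 720).
That is 50.502 + 200 + 42.97 + 96.2 + 280, which totals 669.672 million years.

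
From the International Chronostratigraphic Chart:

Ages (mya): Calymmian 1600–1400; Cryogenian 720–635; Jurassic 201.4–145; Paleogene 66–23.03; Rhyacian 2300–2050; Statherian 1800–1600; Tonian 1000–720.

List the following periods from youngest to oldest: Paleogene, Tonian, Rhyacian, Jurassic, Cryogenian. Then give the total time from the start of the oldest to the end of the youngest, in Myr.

Start ages (Ma): Rhyacian 2300, Tonian 1000, Cryogenian 720, Jurassic 201.4, Paleogene 66.
Ordered youngest to oldest: Paleogene, Jurassic, Cryogenian, Tonian, Rhyacian.
Span = 2300 − 23.03 = 2276.97 Myr.

Paleogene, Jurassic, Cryogenian, Tonian, Rhyacian; total span 2276.97 Myr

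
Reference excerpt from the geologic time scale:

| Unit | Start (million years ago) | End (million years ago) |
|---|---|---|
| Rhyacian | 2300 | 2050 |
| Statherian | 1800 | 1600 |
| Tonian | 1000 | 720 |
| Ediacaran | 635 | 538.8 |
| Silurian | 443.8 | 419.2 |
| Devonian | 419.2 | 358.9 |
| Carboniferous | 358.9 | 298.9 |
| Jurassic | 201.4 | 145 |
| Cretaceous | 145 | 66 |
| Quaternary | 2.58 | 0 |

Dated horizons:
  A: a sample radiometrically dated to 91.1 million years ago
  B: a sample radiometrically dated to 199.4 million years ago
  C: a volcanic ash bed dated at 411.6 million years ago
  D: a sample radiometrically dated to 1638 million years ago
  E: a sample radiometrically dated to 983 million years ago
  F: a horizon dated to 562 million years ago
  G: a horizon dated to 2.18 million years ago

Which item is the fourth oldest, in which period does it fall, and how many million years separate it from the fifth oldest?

C, in the Devonian; 212.2 million years to B

Larger Ma means older, so oldest first: D 1638 > E 983 > F 562 > C 411.6 > B 199.4 > A 91.1 > G 2.18.
Counting 4 along gives C (411.6 Ma); the excerpt puts that inside the Devonian, 419.2–358.9 Ma.
Next in line is B (199.4 Ma), and 411.6 − 199.4 = 212.2 Myr.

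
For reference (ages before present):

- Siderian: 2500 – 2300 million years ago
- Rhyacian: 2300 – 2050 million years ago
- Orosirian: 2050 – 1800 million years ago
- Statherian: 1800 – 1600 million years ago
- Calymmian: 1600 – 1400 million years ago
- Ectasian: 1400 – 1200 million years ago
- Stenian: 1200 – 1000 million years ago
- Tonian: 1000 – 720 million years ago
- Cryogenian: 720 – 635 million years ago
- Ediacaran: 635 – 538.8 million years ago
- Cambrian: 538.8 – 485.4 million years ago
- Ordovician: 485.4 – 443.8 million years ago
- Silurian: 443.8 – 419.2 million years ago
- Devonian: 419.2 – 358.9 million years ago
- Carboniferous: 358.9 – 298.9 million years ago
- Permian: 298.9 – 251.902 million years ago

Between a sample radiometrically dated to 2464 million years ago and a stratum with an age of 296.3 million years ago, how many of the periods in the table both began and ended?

The older date is 2464 Ma and the younger is 296.3 Ma.
Periods with start < 2464 and end > 296.3 Ma: Rhyacian (2300–2050), Orosirian (2050–1800), Statherian (1800–1600), Calymmian (1600–1400), Ectasian (1400–1200), Stenian (1200–1000), Tonian (1000–720), Cryogenian (720–635), Ediacaran (635–538.8), Cambrian (538.8–485.4), Ordovician (485.4–443.8), Silurian (443.8–419.2), Devonian (419.2–358.9), Carboniferous (358.9–298.9).
That is 14 complete periods.

14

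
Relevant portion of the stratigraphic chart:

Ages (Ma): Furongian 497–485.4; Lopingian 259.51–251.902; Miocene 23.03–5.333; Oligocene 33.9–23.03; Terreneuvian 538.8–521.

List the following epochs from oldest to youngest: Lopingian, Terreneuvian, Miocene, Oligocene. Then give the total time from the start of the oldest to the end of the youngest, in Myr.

Terreneuvian → Lopingian → Oligocene → Miocene; total span 533.467 Myr

From the excerpt: Lopingian 259.51–251.902; Terreneuvian 538.8–521; Miocene 23.03–5.333; Oligocene 33.9–23.03 (Ma).
Larger Ma is earlier, so the oldest is Terreneuvian and the youngest is Miocene; oldest to youngest: Terreneuvian, Lopingian, Oligocene, Miocene.
Oldest start 538.8 minus youngest end 5.333 gives 533.467 Myr overall.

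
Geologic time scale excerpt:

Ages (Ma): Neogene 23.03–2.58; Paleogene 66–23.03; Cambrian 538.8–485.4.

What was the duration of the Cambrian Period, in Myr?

538.8 − 485.4 = 53.4 million years.

53.4 million years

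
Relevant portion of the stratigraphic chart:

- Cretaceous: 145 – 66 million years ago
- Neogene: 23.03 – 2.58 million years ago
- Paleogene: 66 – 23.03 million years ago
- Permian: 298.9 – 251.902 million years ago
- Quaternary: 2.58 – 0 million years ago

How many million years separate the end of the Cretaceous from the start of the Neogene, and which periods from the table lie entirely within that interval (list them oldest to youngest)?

42.97 million years; Paleogene

The Cretaceous closes at 66 Ma and the Neogene opens at 23.03 Ma, so the interval is 66 − 23.03 = 42.97 Myr.
A period fits inside if it starts at or after 66 Ma and ends at or before 23.03 Ma; oldest first that gives Paleogene.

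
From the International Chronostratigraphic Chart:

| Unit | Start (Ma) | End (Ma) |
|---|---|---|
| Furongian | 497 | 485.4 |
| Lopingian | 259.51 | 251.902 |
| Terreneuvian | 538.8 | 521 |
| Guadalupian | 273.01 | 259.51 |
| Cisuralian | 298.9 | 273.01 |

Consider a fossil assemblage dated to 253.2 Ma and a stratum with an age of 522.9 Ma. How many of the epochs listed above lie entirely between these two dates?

The older date is 522.9 Ma and the younger is 253.2 Ma.
Epochs with start < 522.9 and end > 253.2 Ma: Furongian (497–485.4), Cisuralian (298.9–273.01), Guadalupian (273.01–259.51).
That is 3 complete epochs.

3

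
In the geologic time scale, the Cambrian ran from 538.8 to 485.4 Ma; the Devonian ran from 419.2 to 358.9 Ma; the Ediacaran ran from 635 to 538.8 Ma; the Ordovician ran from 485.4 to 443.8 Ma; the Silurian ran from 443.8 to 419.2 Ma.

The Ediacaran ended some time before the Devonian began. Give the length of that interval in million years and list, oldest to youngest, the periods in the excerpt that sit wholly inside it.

End of Ediacaran = 538.8 Ma; start of Devonian = 419.2 Ma.
Gap = 538.8 − 419.2 = 119.6 Myr.
Periods wholly inside 538.8–419.2 Ma: Cambrian (538.8–485.4), Ordovician (485.4–443.8), Silurian (443.8–419.2).

119.6 million years; Cambrian, Ordovician, Silurian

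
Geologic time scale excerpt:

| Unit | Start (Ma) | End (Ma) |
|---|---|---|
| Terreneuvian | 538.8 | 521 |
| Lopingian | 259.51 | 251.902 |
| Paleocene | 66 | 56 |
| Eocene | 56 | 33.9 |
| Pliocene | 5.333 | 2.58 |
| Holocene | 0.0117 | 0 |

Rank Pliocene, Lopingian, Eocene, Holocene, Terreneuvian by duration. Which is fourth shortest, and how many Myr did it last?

Terreneuvian, 17.8 million years

Durations: Pliocene 2.753; Lopingian 7.608; Eocene 22.1; Holocene 0.0117; Terreneuvian 17.8 Myr.
Sorted shortest-first: Holocene (0.0117), Pliocene (2.753), Lopingian (7.608), Terreneuvian (17.8), Eocene (22.1).
The fourth shortest is Terreneuvian at 17.8 Myr.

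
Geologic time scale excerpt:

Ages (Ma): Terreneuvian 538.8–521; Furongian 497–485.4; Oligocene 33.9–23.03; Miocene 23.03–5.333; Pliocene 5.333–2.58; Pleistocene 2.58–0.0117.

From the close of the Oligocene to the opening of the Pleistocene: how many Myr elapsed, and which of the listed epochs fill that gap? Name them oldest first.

The Oligocene closes at 23.03 Ma and the Pleistocene opens at 2.58 Ma, so the interval is 23.03 − 2.58 = 20.45 Myr.
An epoch fits inside if it starts at or after 23.03 Ma and ends at or before 2.58 Ma; oldest first that gives Miocene, Pliocene.

20.45 million years; Miocene, Pliocene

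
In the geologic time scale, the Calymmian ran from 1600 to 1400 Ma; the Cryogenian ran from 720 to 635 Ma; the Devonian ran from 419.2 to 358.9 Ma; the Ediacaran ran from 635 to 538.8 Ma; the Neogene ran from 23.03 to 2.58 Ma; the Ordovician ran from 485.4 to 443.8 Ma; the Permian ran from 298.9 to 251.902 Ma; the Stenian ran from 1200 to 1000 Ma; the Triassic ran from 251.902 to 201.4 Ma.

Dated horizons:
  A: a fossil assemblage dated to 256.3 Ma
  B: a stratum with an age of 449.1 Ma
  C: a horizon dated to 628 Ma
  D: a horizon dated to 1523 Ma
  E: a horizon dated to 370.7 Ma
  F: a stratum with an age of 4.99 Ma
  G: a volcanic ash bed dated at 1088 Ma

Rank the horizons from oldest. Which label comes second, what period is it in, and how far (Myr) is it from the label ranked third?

Larger Ma means older, so oldest first: D 1523 > G 1088 > C 628 > B 449.1 > E 370.7 > A 256.3 > F 4.99.
Counting 2 along gives G (1088 Ma); the excerpt puts that inside the Stenian, 1200–1000 Ma.
Next in line is C (628 Ma), and 1088 − 628 = 460 Myr.

G, in the Stenian; 460 million years to C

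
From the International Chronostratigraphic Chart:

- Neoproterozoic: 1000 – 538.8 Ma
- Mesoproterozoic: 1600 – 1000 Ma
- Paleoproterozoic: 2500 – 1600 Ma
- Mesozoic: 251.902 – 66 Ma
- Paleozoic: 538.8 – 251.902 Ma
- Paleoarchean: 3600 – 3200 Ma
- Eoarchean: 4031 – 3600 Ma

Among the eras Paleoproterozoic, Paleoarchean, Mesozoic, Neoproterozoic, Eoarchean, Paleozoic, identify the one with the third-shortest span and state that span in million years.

Paleoarchean, 400 million years

Durations: Paleoproterozoic 900; Paleoarchean 400; Mesozoic 185.902; Neoproterozoic 461.2; Eoarchean 431; Paleozoic 286.898 Myr.
Sorted shortest-first: Mesozoic (185.902), Paleozoic (286.898), Paleoarchean (400), Eoarchean (431), Neoproterozoic (461.2), Paleoproterozoic (900).
The third shortest is Paleoarchean at 400 Myr.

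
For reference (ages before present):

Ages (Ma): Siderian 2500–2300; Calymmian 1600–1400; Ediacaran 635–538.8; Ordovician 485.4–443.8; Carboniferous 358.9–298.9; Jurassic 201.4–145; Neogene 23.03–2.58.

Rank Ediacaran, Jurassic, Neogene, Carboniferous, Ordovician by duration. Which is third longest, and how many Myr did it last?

Durations: Ediacaran 96.2; Jurassic 56.4; Neogene 20.45; Carboniferous 60; Ordovician 41.6 Myr.
Sorted longest-first: Ediacaran (96.2), Carboniferous (60), Jurassic (56.4), Ordovician (41.6), Neogene (20.45).
The third longest is Jurassic at 56.4 Myr.

Jurassic, 56.4 million years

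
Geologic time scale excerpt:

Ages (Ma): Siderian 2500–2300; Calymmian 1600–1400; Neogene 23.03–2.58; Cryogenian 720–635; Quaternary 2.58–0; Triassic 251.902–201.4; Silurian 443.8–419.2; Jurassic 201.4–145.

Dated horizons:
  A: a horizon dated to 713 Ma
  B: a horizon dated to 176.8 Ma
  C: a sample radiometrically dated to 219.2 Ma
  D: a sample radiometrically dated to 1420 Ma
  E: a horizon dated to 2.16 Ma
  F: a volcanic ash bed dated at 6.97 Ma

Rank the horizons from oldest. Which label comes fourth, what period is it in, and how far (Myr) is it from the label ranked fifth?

B, in the Jurassic; 169.83 million years to F

Sorted oldest-first by Ma: D (1420), A (713), C (219.2), B (176.8), F (6.97), E (2.16).
The fourth oldest is B at 176.8 Ma, which lies in 201.4–145 Ma: the Jurassic.
The fifth oldest is F at 6.97 Ma; separation = |176.8 − 6.97| = 169.83 Myr.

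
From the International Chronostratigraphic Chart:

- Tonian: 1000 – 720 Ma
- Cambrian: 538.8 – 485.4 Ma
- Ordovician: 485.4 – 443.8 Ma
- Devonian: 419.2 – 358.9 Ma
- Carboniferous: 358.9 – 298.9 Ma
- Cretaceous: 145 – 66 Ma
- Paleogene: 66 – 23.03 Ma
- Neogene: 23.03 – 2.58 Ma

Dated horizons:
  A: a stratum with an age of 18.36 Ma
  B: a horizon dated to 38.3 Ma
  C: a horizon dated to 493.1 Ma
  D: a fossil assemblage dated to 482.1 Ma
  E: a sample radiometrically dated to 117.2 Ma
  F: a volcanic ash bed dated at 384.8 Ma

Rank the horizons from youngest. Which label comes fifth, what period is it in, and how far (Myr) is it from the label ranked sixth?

Sorted youngest-first by Ma: A (18.36), B (38.3), E (117.2), F (384.8), D (482.1), C (493.1).
The fifth youngest is D at 482.1 Ma, which lies in 485.4–443.8 Ma: the Ordovician.
The sixth youngest is C at 493.1 Ma; separation = |482.1 − 493.1| = 11 Myr.

D, in the Ordovician; 11 million years to C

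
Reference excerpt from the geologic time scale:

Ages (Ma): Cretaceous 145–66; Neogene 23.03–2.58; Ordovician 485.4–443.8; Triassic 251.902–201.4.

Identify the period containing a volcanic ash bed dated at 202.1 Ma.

Triassic

202.1 Ma lies between 251.902 and 201.4 Ma, so it falls in the Triassic.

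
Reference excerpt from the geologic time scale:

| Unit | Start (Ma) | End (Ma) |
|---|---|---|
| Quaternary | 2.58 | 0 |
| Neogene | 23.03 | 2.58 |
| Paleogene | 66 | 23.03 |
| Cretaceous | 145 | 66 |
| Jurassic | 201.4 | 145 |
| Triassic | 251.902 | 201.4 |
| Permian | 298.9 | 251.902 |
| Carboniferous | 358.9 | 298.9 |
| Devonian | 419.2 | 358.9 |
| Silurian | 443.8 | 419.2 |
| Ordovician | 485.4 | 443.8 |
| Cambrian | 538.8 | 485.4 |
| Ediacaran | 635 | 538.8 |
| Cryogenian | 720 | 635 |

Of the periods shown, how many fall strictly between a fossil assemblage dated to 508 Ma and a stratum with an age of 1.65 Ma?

The older date is 508 Ma and the younger is 1.65 Ma.
Periods with start < 508 and end > 1.65 Ma: Ordovician (485.4–443.8), Silurian (443.8–419.2), Devonian (419.2–358.9), Carboniferous (358.9–298.9), Permian (298.9–251.902), Triassic (251.902–201.4), Jurassic (201.4–145), Cretaceous (145–66), Paleogene (66–23.03), Neogene (23.03–2.58).
That is 10 complete periods.

10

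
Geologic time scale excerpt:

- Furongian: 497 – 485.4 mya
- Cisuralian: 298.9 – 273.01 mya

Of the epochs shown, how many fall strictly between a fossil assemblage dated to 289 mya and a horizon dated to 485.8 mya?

Checking each listed span, none has both start < 485.8 Ma and end > 289 Ma — every epoch straddles one of the two dates or lies outside them — so the count is 0.

0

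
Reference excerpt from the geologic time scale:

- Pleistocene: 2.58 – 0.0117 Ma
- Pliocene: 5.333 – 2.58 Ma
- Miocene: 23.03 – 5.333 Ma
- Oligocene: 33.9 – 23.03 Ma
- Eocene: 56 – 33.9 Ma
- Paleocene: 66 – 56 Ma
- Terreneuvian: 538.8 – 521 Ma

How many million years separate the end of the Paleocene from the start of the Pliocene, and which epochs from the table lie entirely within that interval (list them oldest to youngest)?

50.667 million years; Eocene, Oligocene, Miocene

The Paleocene closes at 56 Ma and the Pliocene opens at 5.333 Ma, so the interval is 56 − 5.333 = 50.667 Myr.
An epoch fits inside if it starts at or after 56 Ma and ends at or before 5.333 Ma; oldest first that gives Eocene, Oligocene, Miocene.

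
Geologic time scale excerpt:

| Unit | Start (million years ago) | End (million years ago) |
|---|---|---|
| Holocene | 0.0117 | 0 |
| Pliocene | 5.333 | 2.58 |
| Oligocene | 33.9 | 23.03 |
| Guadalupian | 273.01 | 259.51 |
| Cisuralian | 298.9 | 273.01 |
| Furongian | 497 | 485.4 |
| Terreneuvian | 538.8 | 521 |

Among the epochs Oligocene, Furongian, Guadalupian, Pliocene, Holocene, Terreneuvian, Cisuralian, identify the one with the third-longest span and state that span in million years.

Guadalupian, 13.5 million years

Start − end for each: Oligocene 33.9 − 23.03 = 10.87; Furongian 497 − 485.4 = 11.6; Guadalupian 273.01 − 259.51 = 13.5; Pliocene 5.333 − 2.58 = 2.753; Holocene 0.0117 − 0 = 0.0117; Terreneuvian 538.8 − 521 = 17.8; Cisuralian 298.9 − 273.01 = 25.89.
Ranking these from longest: Cisuralian > Terreneuvian > Guadalupian > Furongian > Oligocene > Pliocene > Holocene.
Position 3 in that ranking is Guadalupian, which lasted 13.5 Myr.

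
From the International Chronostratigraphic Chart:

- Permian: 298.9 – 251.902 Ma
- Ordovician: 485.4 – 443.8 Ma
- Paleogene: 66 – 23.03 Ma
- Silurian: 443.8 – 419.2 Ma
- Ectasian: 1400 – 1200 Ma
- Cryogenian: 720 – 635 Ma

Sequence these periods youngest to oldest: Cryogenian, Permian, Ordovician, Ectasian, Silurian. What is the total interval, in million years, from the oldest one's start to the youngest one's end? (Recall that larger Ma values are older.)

Permian → Silurian → Ordovician → Cryogenian → Ectasian; total span 1148.098 Myr

From the excerpt: Cryogenian 720–635; Permian 298.9–251.902; Ordovician 485.4–443.8; Ectasian 1400–1200; Silurian 443.8–419.2 (Ma).
Larger Ma is earlier, so the oldest is Ectasian and the youngest is Permian; youngest to oldest: Permian, Silurian, Ordovician, Cryogenian, Ectasian.
Oldest start 1400 minus youngest end 251.902 gives 1148.098 Myr overall.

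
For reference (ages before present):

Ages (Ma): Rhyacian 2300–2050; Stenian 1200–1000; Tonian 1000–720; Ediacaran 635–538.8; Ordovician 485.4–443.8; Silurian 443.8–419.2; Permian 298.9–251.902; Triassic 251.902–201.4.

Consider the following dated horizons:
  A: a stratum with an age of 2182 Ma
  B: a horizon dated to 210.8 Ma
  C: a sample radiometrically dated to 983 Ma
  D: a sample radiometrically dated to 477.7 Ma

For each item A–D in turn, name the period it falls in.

A: 2182 Ma lies in 2300–2050 Ma, so Rhyacian.
B: 210.8 Ma lies in 251.902–201.4 Ma, so Triassic.
C: 983 Ma lies in 1000–720 Ma, so Tonian.
D: 477.7 Ma lies in 485.4–443.8 Ma, so Ordovician.

A — Rhyacian; B — Triassic; C — Tonian; D — Ordovician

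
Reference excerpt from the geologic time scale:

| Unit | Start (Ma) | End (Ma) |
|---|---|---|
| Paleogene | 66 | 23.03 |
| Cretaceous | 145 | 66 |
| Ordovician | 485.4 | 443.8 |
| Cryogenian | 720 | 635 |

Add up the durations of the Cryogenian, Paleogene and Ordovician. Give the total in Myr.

169.57 million years

Duration is start − end for each: (720 − 635) + (66 − 23.03) + (485.4 − 443.8).
That is 85 + 42.97 + 41.6, which totals 169.57 million years.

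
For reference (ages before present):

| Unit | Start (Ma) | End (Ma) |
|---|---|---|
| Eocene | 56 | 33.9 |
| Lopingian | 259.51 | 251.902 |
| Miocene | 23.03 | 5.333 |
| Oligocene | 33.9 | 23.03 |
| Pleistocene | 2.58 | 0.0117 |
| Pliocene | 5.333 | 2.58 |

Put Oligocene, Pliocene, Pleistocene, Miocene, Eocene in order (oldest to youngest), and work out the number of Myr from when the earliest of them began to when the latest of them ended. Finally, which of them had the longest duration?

Start ages (Ma): Eocene 56, Oligocene 33.9, Miocene 23.03, Pliocene 5.333, Pleistocene 2.58.
Ordered oldest to youngest: Eocene, Oligocene, Miocene, Pliocene, Pleistocene.
Span = 56 − 0.0117 = 55.9883 Myr.
Durations: Oligocene 10.87, Pleistocene 2.5683, Miocene 17.697, Pliocene 2.753, Eocene 22.1 → longest is Eocene (22.1 Myr).

Eocene, Oligocene, Miocene, Pliocene, Pleistocene; total span 55.9883 Myr; longest is Eocene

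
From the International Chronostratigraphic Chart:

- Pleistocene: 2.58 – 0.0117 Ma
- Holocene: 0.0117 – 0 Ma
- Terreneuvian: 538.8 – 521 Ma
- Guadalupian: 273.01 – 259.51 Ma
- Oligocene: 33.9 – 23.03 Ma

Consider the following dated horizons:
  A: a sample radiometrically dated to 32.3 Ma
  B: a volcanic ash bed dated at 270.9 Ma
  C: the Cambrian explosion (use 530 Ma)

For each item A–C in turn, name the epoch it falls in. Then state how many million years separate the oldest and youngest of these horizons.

A — Oligocene; B — Guadalupian; C — Terreneuvian; span 497.7 million years

Match each age against the start–end ranges in the excerpt: A = 32.3 Ma → Oligocene (33.9–23.03); B = 270.9 Ma → Guadalupian (273.01–259.51); C = 530 Ma → Terreneuvian (538.8–521).
The largest age is 530 Ma and the smallest is 32.3 Ma; their difference is 497.7 Myr.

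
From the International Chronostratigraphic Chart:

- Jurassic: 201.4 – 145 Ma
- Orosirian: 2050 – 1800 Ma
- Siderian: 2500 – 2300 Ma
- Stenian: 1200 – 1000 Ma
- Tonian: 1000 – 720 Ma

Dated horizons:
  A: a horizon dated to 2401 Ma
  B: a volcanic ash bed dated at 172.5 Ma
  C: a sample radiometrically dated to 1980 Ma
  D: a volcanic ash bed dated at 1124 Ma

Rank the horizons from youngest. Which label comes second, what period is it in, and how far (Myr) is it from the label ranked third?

D, in the Stenian; 856 million years to C

Smaller Ma means younger, so youngest first: B 172.5 < D 1124 < C 1980 < A 2401.
Counting 2 along gives D (1124 Ma); the excerpt puts that inside the Stenian, 1200–1000 Ma.
Next in line is C (1980 Ma), and 1980 − 1124 = 856 Myr.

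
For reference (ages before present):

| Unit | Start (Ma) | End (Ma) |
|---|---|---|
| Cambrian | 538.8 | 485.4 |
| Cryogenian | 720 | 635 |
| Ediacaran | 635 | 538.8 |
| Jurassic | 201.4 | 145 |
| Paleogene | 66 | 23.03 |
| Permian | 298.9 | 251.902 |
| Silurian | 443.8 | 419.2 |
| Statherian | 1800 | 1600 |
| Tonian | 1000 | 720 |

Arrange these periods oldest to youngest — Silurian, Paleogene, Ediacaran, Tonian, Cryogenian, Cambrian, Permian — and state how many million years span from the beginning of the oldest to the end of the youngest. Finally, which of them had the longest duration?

Tonian, Cryogenian, Ediacaran, Cambrian, Silurian, Permian, Paleogene; total span 976.97 Myr; longest is Tonian

From the excerpt: Silurian 443.8–419.2; Paleogene 66–23.03; Ediacaran 635–538.8; Tonian 1000–720; Cryogenian 720–635; Cambrian 538.8–485.4; Permian 298.9–251.902 (Ma).
Larger Ma is earlier, so the oldest is Tonian and the youngest is Paleogene; oldest to youngest: Tonian, Cryogenian, Ediacaran, Cambrian, Silurian, Permian, Paleogene.
Oldest start 1000 minus youngest end 23.03 gives 976.97 Myr overall.
Individual lengths (start − end): Ediacaran 96.2; Tonian 280; Cambrian 53.4; Paleogene 42.97; Permian 46.998; Cryogenian 85; Silurian 24.6. The largest is Tonian at 280 Myr.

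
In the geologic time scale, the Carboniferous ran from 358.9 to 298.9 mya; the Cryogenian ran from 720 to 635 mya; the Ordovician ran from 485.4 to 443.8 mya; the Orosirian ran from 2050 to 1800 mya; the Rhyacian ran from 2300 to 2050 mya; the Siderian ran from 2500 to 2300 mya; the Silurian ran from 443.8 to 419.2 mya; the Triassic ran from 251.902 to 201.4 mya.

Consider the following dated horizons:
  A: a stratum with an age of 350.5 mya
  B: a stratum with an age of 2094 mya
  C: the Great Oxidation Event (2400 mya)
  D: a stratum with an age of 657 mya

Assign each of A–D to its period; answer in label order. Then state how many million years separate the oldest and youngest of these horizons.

A — Carboniferous; B — Rhyacian; C — Siderian; D — Cryogenian; span 2049.5 million years

Match each age against the start–end ranges in the excerpt: A = 350.5 Ma → Carboniferous (358.9–298.9); B = 2094 Ma → Rhyacian (2300–2050); C = 2400 Ma → Siderian (2500–2300); D = 657 Ma → Cryogenian (720–635).
The largest age is 2400 Ma and the smallest is 350.5 Ma; their difference is 2049.5 Myr.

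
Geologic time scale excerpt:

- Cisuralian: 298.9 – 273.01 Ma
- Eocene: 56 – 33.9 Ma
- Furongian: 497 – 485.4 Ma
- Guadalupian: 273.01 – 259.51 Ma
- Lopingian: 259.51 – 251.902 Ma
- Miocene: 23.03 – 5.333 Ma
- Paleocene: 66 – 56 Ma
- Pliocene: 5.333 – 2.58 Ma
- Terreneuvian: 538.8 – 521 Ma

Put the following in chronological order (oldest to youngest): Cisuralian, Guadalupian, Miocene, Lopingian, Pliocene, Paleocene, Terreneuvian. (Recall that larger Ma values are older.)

Terreneuvian → Cisuralian → Guadalupian → Lopingian → Paleocene → Miocene → Pliocene

Sorting by start age (descending Ma, since larger Ma = older): Terreneuvian began 538.8, Cisuralian began 298.9, Guadalupian began 273.01, Lopingian began 259.51, Paleocene began 66, Miocene began 23.03, Pliocene began 5.333.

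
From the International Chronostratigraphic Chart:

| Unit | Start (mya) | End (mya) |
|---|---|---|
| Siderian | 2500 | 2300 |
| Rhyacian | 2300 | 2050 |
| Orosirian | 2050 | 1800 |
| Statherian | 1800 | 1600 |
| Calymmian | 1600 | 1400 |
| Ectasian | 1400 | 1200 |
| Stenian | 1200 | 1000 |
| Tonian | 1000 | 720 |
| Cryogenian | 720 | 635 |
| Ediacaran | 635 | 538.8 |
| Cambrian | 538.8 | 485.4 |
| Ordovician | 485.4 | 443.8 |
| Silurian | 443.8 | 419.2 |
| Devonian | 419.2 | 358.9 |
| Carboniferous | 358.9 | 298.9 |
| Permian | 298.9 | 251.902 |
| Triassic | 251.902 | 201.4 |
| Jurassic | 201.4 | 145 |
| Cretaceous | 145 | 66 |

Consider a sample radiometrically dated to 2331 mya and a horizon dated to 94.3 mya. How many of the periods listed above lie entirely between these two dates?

17

2331 Ma sits inside the Siderian (2500–2300) and 94.3 Ma inside the Cretaceous (145–66); neither of those is wholly between the two dates.
The listed periods lying completely between them are Rhyacian, Orosirian, Statherian, Calymmian, Ectasian, Stenian, Tonian, Cryogenian, Ediacaran, Cambrian, Ordovician, Silurian, Devonian, Carboniferous, Permian, Triassic, Jurassic — 17 in all.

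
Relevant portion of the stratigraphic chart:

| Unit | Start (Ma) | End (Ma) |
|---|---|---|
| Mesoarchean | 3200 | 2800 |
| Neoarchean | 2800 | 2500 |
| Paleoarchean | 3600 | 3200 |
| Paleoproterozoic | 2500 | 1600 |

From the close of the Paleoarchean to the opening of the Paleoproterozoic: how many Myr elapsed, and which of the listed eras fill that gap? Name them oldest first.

End of Paleoarchean = 3200 Ma; start of Paleoproterozoic = 2500 Ma.
Gap = 3200 − 2500 = 700 Myr.
Eras wholly inside 3200–2500 Ma: Mesoarchean (3200–2800), Neoarchean (2800–2500).

700 million years; Mesoarchean, Neoarchean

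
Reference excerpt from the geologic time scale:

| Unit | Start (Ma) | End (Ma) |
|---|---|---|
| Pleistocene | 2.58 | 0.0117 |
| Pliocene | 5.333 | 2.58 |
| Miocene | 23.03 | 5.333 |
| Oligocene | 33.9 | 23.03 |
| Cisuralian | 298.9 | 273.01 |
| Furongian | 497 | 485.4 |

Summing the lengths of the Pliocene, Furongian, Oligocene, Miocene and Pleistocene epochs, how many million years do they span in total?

Each duration: Pliocene = 2.753; Furongian = 11.6; Oligocene = 10.87; Miocene = 17.697; Pleistocene = 2.5683.
Sum: 2.753 + 11.6 + 10.87 + 17.697 + 2.5683 = 45.4883 Myr.

45.4883 million years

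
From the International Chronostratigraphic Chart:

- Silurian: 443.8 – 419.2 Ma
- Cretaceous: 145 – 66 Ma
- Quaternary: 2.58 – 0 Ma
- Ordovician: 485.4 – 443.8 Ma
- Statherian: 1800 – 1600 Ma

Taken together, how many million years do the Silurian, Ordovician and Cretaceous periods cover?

Duration is start − end for each: (443.8 − 419.2) + (485.4 − 443.8) + (145 − 66).
That is 24.6 + 41.6 + 79, which totals 145.2 million years.

145.2 million years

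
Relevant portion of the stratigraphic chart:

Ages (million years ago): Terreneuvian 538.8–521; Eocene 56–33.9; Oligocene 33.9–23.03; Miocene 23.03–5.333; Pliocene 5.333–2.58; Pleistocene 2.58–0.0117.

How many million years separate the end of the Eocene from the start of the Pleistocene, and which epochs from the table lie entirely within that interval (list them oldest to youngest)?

End of Eocene = 33.9 Ma; start of Pleistocene = 2.58 Ma.
Gap = 33.9 − 2.58 = 31.32 Myr.
Epochs wholly inside 33.9–2.58 Ma: Oligocene (33.9–23.03), Miocene (23.03–5.333), Pliocene (5.333–2.58).

31.32 million years; Oligocene, Miocene, Pliocene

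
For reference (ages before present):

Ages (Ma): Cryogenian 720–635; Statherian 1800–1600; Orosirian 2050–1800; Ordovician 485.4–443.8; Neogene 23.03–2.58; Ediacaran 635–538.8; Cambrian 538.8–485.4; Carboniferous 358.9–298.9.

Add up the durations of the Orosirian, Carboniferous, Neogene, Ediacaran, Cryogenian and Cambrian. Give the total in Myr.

Each duration: Orosirian = 250; Carboniferous = 60; Neogene = 20.45; Ediacaran = 96.2; Cryogenian = 85; Cambrian = 53.4.
Sum: 250 + 60 + 20.45 + 96.2 + 85 + 53.4 = 565.05 Myr.

565.05 million years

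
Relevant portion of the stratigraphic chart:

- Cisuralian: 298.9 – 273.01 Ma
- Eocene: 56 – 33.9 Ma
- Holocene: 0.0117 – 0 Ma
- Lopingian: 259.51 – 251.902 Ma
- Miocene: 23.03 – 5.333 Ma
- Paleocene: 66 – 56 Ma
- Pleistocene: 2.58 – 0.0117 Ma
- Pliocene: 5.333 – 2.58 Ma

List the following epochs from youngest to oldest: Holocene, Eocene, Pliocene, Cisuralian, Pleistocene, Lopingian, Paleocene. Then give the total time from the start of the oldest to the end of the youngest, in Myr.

Holocene, Pleistocene, Pliocene, Eocene, Paleocene, Lopingian, Cisuralian; total span 298.9 Myr

From the excerpt: Holocene 0.0117–0; Eocene 56–33.9; Pliocene 5.333–2.58; Cisuralian 298.9–273.01; Pleistocene 2.58–0.0117; Lopingian 259.51–251.902; Paleocene 66–56 (Ma).
Larger Ma is earlier, so the oldest is Cisuralian and the youngest is Holocene; youngest to oldest: Holocene, Pleistocene, Pliocene, Eocene, Paleocene, Lopingian, Cisuralian.
Oldest start 298.9 minus youngest end 0 gives 298.9 Myr overall.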